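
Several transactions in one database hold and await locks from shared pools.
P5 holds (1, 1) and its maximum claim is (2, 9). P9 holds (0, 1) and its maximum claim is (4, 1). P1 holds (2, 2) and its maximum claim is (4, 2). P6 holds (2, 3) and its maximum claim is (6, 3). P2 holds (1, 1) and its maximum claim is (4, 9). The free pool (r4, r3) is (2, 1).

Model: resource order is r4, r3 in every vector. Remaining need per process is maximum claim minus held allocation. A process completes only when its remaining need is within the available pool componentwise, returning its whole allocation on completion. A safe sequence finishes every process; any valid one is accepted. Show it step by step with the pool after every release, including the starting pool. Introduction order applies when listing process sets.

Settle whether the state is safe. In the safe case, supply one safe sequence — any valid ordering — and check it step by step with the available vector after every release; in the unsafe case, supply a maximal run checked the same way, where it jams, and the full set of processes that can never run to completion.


The state is UNSAFE.
Key observation: r3 is the bottleneck — with P1, P6, P9 done the pool holds (6, 7), short of every remaining need.
The run P1, P6, P9 cannot be extended any further. Step-by-step check:
  pool = (2, 1)
  P1 needs (2, 0) <= (2, 1) -> finishes; pool += (2, 2) = (4, 3)
  P6 needs (4, 0) <= (4, 3) -> finishes; pool += (2, 3) = (6, 6)
  P9 needs (4, 0) <= (6, 6) -> finishes; pool += (0, 1) = (6, 7)
  blocked: P5 wants (1, 8), pool (6, 7) — not enough r3
  blocked: P2 wants (3, 8), pool (6, 7) — not enough r3
Never able to finish: P5 and P2.


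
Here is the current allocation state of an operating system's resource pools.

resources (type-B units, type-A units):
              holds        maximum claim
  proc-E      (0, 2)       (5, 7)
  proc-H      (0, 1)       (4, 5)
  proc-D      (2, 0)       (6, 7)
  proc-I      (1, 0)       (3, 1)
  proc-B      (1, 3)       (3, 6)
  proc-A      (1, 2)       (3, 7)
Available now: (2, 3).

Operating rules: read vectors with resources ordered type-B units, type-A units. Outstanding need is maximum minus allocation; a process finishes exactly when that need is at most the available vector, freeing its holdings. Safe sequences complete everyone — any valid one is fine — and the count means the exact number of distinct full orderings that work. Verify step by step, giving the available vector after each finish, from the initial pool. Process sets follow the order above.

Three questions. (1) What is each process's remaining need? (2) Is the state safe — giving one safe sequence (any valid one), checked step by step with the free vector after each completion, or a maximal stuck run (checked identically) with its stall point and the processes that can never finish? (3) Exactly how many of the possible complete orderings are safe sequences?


(1) Outstanding need per process (order type-B units, type-A units):
  proc-E: (5, 5)
  proc-H: (4, 4)
  proc-D: (4, 7)
  proc-I: (2, 1)
  proc-B: (2, 3)
  proc-A: (2, 5)
(2) The state is SAFE; one workable sequence: proc-B, proc-A, proc-H, proc-D, proc-I, proc-E.
Key observation: at proc-B the run first touches a limit — (2, 3) against (2, 3), exact on a resource it actually requests.
Check, step by step:
  pool = (2, 3)
  proc-B: need (2, 3) fits (2, 3); releases (1, 3), pool now (3, 6)
  proc-A: need (2, 5) fits (3, 6); releases (1, 2), pool now (4, 8)
  proc-H: need (4, 4) fits (4, 8); releases (0, 1), pool now (4, 9)
  proc-D: need (4, 7) fits (4, 9); releases (2, 0), pool now (6, 9)
  proc-I: need (2, 1) fits (6, 9); releases (1, 0), pool now (7, 9)
  proc-E: need (5, 5) fits (7, 9); releases (0, 2), pool now (7, 11)
(3) Precisely 36 of the possible complete orderings are safe sequences.


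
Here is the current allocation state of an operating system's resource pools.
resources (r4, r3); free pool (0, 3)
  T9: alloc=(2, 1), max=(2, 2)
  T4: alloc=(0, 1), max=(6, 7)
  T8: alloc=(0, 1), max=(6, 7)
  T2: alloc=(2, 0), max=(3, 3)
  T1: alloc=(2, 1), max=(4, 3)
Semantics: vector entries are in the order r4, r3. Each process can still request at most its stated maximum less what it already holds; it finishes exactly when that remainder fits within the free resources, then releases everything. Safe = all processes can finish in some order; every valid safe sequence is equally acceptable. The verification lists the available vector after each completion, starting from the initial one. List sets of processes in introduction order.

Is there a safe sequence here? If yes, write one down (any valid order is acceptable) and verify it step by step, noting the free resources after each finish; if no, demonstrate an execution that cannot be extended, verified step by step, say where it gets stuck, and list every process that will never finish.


The state is UNSAFE.
Key observation: the wall is r3: completing T9, T2, T1 brings the pool only to (6, 5), and all the rest need more.
The run T9, T2, T1 cannot be extended any further. Step-by-step check:
  pool = (0, 3)
  run T9 (needs (0, 1), free (0, 3)); after release of (2, 1) the pool is (2, 4)
  run T2 (needs (1, 3), free (2, 4)); after release of (2, 0) the pool is (4, 4)
  run T1 (needs (2, 2), free (4, 4)); after release of (2, 1) the pool is (6, 5)
  blocked: T4 wants (6, 6), pool (6, 5) — not enough r3
  blocked: T8 wants (6, 6), pool (6, 5) — not enough r3
Processes that can never finish: T4 and T8.


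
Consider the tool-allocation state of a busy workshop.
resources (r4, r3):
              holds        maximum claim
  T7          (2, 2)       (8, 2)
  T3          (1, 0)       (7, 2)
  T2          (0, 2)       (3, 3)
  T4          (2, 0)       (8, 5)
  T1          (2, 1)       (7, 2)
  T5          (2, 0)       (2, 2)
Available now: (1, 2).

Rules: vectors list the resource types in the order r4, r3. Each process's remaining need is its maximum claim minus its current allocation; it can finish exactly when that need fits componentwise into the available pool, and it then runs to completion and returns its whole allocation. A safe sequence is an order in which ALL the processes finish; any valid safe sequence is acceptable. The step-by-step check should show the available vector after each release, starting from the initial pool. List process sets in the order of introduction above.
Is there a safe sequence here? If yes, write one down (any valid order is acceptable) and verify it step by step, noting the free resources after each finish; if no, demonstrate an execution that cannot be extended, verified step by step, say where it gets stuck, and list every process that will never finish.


The state is UNSAFE.
Key observation: even finishing T5, T2 leaves just (3, 4) free — too little r4 for any of the remaining processes.
The run T5, T2 cannot be extended any further. Check, step by step:
  pool = (1, 2)
  run T5 (needs (0, 2), free (1, 2)); after release of (2, 0) the pool is (3, 2)
  run T2 (needs (3, 1), free (3, 2)); after release of (0, 2) the pool is (3, 4)
  T7 still needs (6, 0) but only (3, 4) is free — short on r4
  T3 still needs (6, 2) but only (3, 4) is free — short on r4
  T4 still needs (6, 5) but only (3, 4) is free — short on r4 and r3
  T1 still needs (5, 1) but only (3, 4) is free — short on r4
Processes that can never finish: T7, T3, T4 and T1.


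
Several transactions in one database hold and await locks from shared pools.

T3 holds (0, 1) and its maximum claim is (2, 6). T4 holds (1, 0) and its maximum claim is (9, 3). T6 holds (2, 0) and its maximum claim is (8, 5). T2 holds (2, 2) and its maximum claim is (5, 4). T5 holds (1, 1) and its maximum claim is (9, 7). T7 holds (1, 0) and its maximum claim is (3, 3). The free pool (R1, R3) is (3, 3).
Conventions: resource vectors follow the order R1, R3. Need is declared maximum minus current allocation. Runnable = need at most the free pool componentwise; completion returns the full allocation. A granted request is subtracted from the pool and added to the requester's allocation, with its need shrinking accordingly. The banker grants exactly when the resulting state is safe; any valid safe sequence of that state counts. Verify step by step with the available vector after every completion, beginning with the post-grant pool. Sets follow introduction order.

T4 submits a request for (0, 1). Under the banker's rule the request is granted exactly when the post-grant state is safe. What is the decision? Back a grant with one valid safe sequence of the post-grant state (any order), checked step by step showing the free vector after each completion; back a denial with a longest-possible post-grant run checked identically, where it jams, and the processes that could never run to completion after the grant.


DENY: after the grant no complete ordering would exist.
Key observation: after T2, T7 the pool peaks at (6, 4), and each blocked process is short somewhere: T3 on R3; T4 on R1; T6 on R3; T5 on R1, R3.
On the post-grant state, T2, T7 is a maximal run — nothing extends it. Check, step by step:
  pool = (3, 2)
  T2 needs (3, 2) <= (3, 2) -> finishes; pool += (2, 2) = (5, 4)
  T7 needs (2, 3) <= (5, 4) -> finishes; pool += (1, 0) = (6, 4)
  T3 still needs (2, 5) but only (6, 4) is free — short on R3
  T4 still needs (8, 2) but only (6, 4) is free — short on R1
  T6 still needs (6, 5) but only (6, 4) is free — short on R3
  T5 still needs (8, 6) but only (6, 4) is free — short on R1 and R3
Processes that could never finish after the grant: T3, T4, T6 and T5.


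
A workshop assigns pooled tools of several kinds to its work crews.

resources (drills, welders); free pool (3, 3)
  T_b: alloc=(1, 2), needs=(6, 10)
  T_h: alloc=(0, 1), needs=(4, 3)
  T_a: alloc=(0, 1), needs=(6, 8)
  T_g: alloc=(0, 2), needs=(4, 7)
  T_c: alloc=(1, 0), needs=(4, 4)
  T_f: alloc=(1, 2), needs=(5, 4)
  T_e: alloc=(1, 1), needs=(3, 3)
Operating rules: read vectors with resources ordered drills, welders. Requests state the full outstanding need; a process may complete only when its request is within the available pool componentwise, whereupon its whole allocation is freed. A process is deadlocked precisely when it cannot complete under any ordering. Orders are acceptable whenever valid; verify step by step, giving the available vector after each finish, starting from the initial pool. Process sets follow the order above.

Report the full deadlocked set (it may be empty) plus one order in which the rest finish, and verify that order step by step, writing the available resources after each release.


Nothing here is deadlocked.
Key observation: T_e can run right away; the returned allocation unlocks the remaining processes in turn.
The rest can finish in the order T_e, T_c, T_f, T_h, T_g, T_a, T_b. Walking it through:
  pool = (3, 3)
  run T_e (needs (3, 3), free (3, 3)); after release of (1, 1) the pool is (4, 4)
  run T_c (needs (4, 4), free (4, 4)); after release of (1, 0) the pool is (5, 4)
  run T_f (needs (5, 4), free (5, 4)); after release of (1, 2) the pool is (6, 6)
  run T_h (needs (4, 3), free (6, 6)); after release of (0, 1) the pool is (6, 7)
  run T_g (needs (4, 7), free (6, 7)); after release of (0, 2) the pool is (6, 9)
  run T_a (needs (6, 8), free (6, 9)); after release of (0, 1) the pool is (6, 10)
  run T_b (needs (6, 10), free (6, 10)); after release of (1, 2) the pool is (7, 12)


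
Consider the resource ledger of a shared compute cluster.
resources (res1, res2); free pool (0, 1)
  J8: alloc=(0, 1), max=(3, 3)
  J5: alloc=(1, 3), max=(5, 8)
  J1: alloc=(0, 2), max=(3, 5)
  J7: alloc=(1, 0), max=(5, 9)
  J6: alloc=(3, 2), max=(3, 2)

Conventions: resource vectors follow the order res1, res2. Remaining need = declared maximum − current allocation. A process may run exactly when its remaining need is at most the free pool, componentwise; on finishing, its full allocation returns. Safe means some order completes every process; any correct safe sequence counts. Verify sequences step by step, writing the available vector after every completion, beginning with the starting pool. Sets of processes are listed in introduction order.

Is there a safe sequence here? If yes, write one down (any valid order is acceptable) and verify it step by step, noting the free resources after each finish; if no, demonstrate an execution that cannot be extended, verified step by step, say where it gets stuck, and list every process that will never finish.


UNSAFE.
Key observation: the pool after J6, J1, J8 is (3, 6); every surviving request exceeds it in res1, so progress ends there.
The run J6, J1, J8 cannot be extended any further. Walking it through:
  pool = (0, 1)
  J6: need (0, 0) fits (0, 1); releases (3, 2), pool now (3, 3)
  J1: need (3, 3) fits (3, 3); releases (0, 2), pool now (3, 5)
  J8: need (3, 2) fits (3, 5); releases (0, 1), pool now (3, 6)
  blocked: J5 wants (4, 5), pool (3, 6) — not enough res1
  blocked: J7 wants (4, 9), pool (3, 6) — not enough res1 and res2
Never able to finish: J5 and J7.


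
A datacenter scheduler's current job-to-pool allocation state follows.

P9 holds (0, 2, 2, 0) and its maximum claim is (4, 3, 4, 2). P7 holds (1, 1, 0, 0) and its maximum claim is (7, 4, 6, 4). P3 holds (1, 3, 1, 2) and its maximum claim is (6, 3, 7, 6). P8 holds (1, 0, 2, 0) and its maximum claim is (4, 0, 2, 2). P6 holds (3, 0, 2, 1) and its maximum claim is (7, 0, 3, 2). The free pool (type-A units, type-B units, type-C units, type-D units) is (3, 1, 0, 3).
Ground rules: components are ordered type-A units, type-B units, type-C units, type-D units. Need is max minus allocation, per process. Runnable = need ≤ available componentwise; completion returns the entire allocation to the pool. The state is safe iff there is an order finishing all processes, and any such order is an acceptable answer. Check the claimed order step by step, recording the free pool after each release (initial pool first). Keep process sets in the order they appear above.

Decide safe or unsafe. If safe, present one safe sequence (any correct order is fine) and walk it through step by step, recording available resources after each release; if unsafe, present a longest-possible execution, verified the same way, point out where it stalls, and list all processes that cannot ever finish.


SAFE — a valid safe sequence is P8, P6, P9, P7, P3.
Key observation: at P8 the run first touches a limit — (3, 0, 0, 2) against (3, 1, 0, 3), exact on a resource it actually requests.
Step-by-step check:
  pool = (3, 1, 0, 3)
  P8 needs (3, 0, 0, 2) <= (3, 1, 0, 3) -> finishes; pool += (1, 0, 2, 0) = (4, 1, 2, 3)
  P6 needs (4, 0, 1, 1) <= (4, 1, 2, 3) -> finishes; pool += (3, 0, 2, 1) = (7, 1, 4, 4)
  P9 needs (4, 1, 2, 2) <= (7, 1, 4, 4) -> finishes; pool += (0, 2, 2, 0) = (7, 3, 6, 4)
  P7 needs (6, 3, 6, 4) <= (7, 3, 6, 4) -> finishes; pool += (1, 1, 0, 0) = (8, 4, 6, 4)
  P3 needs (5, 0, 6, 4) <= (8, 4, 6, 4) -> finishes; pool += (1, 3, 1, 2) = (9, 7, 7, 6)


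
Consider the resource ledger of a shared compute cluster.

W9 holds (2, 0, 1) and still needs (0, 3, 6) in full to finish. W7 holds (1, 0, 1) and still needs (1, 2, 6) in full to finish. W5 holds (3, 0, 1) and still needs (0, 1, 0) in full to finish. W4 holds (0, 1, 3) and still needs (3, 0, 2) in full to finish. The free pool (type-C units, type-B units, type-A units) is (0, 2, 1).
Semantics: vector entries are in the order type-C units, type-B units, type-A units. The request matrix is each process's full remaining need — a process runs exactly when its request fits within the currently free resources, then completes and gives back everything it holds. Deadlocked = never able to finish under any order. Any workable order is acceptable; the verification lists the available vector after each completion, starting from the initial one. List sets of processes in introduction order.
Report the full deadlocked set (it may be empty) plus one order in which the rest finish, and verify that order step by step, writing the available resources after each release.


Deadlocked set: W9 and W7.
Key observation: W5, W4 can finish, but then (3, 3, 5) is all there is, and the blocked group's type-A units demands exceed it.
A valid finishing order for the others: W5, W4. Walking it through:
  pool = (0, 2, 1)
  run W5 (needs (0, 1, 0), free (0, 2, 1)); after release of (3, 0, 1) the pool is (3, 2, 2)
  run W4 (needs (3, 0, 2), free (3, 2, 2)); after release of (0, 1, 3) the pool is (3, 3, 5)
The blocked processes can never fit:
  W9 still needs (0, 3, 6) but only (3, 3, 5) is free — short on type-A units
  W7 still needs (1, 2, 6) but only (3, 3, 5) is free — short on type-A units


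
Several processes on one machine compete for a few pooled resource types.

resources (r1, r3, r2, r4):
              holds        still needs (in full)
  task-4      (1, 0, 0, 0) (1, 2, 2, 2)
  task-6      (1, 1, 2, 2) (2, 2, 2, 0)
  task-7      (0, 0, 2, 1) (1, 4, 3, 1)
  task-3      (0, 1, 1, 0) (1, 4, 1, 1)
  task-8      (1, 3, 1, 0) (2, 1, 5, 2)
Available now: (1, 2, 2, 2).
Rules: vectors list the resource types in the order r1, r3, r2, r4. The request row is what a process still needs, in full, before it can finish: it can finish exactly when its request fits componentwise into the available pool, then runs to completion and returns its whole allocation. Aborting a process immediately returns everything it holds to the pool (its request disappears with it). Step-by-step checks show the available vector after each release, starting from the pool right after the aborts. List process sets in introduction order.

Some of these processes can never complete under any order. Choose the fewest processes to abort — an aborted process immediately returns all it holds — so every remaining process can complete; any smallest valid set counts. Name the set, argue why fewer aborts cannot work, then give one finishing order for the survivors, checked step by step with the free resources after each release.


Minimum abort set: task-3.
Key observation: aborting task-3 returns (0, 1, 1, 0), and task-7 — hopeless before — runs at step 3 with the returned capacity in the pool.
No smaller set exists: with zero aborts the deadlock remains.
Survivors finish in the order: task-4, task-6, task-7, task-8. Verifying each step (pool after the aborts first):
  pool = (1, 3, 3, 2)
  run task-4 (needs (1, 2, 2, 2), free (1, 3, 3, 2)); after release of (1, 0, 0, 0) the pool is (2, 3, 3, 2)
  run task-6 (needs (2, 2, 2, 0), free (2, 3, 3, 2)); after release of (1, 1, 2, 2) the pool is (3, 4, 5, 4)
  run task-7 (needs (1, 4, 3, 1), free (3, 4, 5, 4)); after release of (0, 0, 2, 1) the pool is (3, 4, 7, 5)
  run task-8 (needs (2, 1, 5, 2), free (3, 4, 7, 5)); after release of (1, 3, 1, 0) the pool is (4, 7, 8, 5)


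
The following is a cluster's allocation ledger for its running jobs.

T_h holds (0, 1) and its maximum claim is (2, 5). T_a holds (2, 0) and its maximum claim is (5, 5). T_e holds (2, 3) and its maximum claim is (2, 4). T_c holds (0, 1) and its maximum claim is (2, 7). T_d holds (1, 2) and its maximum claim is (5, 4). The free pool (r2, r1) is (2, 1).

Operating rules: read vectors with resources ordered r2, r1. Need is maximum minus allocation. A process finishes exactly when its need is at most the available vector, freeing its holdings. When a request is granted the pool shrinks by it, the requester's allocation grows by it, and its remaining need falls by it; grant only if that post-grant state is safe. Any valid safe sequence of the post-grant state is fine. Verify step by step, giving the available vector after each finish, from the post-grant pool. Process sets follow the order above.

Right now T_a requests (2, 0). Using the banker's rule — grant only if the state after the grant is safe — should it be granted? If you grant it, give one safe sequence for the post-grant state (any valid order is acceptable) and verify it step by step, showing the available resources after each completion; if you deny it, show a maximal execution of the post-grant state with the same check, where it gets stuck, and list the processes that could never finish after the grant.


GRANT. The post-grant state is safe; one safe sequence: T_e, T_h, T_a, T_d, T_c.
Key observation: the transfer keeps a workable pool ((0, 1)); T_e starts the safe sequence.
Verifying the post-grant state step by step:
  pool = (0, 1)
  T_e: need (0, 1) fits (0, 1); releases (2, 3), pool now (2, 4)
  T_h: need (2, 4) fits (2, 4); releases (0, 1), pool now (2, 5)
  T_a: need (1, 5) fits (2, 5); releases (4, 0), pool now (6, 5)
  T_d: need (4, 2) fits (6, 5); releases (1, 2), pool now (7, 7)
  T_c: need (2, 6) fits (7, 7); releases (0, 1), pool now (7, 8)


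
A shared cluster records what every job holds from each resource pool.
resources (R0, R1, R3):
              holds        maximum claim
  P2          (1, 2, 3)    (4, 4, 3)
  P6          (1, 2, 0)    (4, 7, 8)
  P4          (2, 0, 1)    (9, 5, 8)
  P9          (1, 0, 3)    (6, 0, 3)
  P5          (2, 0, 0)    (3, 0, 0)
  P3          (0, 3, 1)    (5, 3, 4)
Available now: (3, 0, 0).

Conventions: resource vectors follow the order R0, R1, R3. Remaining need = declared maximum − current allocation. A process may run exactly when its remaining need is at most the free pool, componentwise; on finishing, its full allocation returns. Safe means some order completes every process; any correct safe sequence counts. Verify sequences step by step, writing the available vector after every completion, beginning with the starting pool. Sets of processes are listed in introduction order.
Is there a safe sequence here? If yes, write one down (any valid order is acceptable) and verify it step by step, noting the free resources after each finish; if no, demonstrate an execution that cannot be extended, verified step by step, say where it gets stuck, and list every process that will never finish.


SAFE. One safe sequence: P5, P9, P3, P2, P4, P6.
Key observation: at P9 the run first touches a limit — (5, 0, 0) against (5, 0, 0), exact on a resource it actually requests.
Walking it through:
  pool = (3, 0, 0)
  P5 needs (1, 0, 0) <= (3, 0, 0) -> finishes; pool += (2, 0, 0) = (5, 0, 0)
  P9 needs (5, 0, 0) <= (5, 0, 0) -> finishes; pool += (1, 0, 3) = (6, 0, 3)
  P3 needs (5, 0, 3) <= (6, 0, 3) -> finishes; pool += (0, 3, 1) = (6, 3, 4)
  P2 needs (3, 2, 0) <= (6, 3, 4) -> finishes; pool += (1, 2, 3) = (7, 5, 7)
  P4 needs (7, 5, 7) <= (7, 5, 7) -> finishes; pool += (2, 0, 1) = (9, 5, 8)
  P6 needs (3, 5, 8) <= (9, 5, 8) -> finishes; pool += (1, 2, 0) = (10, 7, 8)


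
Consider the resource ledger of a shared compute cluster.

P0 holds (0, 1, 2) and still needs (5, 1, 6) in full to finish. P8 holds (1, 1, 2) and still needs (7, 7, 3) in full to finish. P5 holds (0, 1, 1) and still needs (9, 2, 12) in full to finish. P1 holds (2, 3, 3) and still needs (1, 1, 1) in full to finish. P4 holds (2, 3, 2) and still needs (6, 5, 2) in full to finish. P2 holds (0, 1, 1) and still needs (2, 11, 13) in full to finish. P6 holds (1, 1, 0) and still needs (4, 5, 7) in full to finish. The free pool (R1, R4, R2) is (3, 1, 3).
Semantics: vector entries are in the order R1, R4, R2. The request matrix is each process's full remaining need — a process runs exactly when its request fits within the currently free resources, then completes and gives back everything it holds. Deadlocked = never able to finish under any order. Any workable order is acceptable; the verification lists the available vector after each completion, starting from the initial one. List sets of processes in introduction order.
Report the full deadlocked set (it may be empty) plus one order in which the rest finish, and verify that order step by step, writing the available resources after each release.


The deadlocked set is empty.
Key observation: P1 leads a chain of completions in which each release enables another process.
One completion order for the rest: P1, P0, P6, P4, P8, P5, P2. Check, step by step:
  pool = (3, 1, 3)
  P1: need (1, 1, 1) fits (3, 1, 3); releases (2, 3, 3), pool now (5, 4, 6)
  P0: need (5, 1, 6) fits (5, 4, 6); releases (0, 1, 2), pool now (5, 5, 8)
  P6: need (4, 5, 7) fits (5, 5, 8); releases (1, 1, 0), pool now (6, 6, 8)
  P4: need (6, 5, 2) fits (6, 6, 8); releases (2, 3, 2), pool now (8, 9, 10)
  P8: need (7, 7, 3) fits (8, 9, 10); releases (1, 1, 2), pool now (9, 10, 12)
  P5: need (9, 2, 12) fits (9, 10, 12); releases (0, 1, 1), pool now (9, 11, 13)
  P2: need (2, 11, 13) fits (9, 11, 13); releases (0, 1, 1), pool now (9, 12, 14)


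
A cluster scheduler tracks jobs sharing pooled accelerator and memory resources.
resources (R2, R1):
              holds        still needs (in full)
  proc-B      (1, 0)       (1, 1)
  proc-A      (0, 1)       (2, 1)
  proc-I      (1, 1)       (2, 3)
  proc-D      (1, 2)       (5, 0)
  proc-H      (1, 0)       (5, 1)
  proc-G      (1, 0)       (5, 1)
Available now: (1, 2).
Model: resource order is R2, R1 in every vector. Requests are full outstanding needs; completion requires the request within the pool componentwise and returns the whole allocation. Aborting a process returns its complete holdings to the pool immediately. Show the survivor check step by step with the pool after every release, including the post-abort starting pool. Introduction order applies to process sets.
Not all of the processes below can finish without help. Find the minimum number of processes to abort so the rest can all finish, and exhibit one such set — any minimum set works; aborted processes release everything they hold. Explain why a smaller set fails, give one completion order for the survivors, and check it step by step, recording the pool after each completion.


The answer: abort proc-H and proc-G.
Key observation: the deadlocked proc-D becomes finishable only because proc-H and proc-G released (2, 0); it completes at step 4 below.
Why nothing smaller works — every single abort fails: proc-B alone leaves proc-D blocked (short on R2); proc-A alone leaves proc-D blocked (short on R2); proc-I alone leaves proc-D blocked (short on R2); proc-D alone leaves proc-H blocked (short on R2); proc-H alone leaves proc-D blocked (short on R2); proc-G alone leaves proc-D blocked (short on R2).
The survivors complete as proc-B, proc-A, proc-I, proc-D. Verifying each step (starting from the post-abort pool):
  pool = (3, 2)
  run proc-B (needs (1, 1), free (3, 2)); after release of (1, 0) the pool is (4, 2)
  run proc-A (needs (2, 1), free (4, 2)); after release of (0, 1) the pool is (4, 3)
  run proc-I (needs (2, 3), free (4, 3)); after release of (1, 1) the pool is (5, 4)
  run proc-D (needs (5, 0), free (5, 4)); after release of (1, 2) the pool is (6, 6)


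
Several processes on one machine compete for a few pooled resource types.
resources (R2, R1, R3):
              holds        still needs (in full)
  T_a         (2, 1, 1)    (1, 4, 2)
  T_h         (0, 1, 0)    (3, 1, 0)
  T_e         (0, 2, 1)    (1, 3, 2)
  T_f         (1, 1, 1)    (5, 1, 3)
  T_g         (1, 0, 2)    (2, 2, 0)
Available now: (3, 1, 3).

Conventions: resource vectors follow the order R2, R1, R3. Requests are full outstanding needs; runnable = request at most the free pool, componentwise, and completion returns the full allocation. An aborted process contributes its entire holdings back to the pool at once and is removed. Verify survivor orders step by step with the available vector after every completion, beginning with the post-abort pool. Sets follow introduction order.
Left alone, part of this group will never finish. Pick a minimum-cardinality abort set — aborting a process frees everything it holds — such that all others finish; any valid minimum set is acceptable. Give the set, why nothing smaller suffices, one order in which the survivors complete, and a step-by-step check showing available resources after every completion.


The answer: abort T_e.
Key observation: the deadlocked T_a becomes finishable only because T_e released (0, 2, 1); it completes at step 2 below.
No smaller set exists: with zero aborts the deadlock remains.
The survivors complete as T_h, T_a, T_f, T_g. Step-by-step check (starting from the post-abort pool):
  pool = (3, 3, 4)
  T_h: need (3, 1, 0) fits (3, 3, 4); releases (0, 1, 0), pool now (3, 4, 4)
  T_a: need (1, 4, 2) fits (3, 4, 4); releases (2, 1, 1), pool now (5, 5, 5)
  T_f: need (5, 1, 3) fits (5, 5, 5); releases (1, 1, 1), pool now (6, 6, 6)
  T_g: need (2, 2, 0) fits (6, 6, 6); releases (1, 0, 2), pool now (7, 6, 8)


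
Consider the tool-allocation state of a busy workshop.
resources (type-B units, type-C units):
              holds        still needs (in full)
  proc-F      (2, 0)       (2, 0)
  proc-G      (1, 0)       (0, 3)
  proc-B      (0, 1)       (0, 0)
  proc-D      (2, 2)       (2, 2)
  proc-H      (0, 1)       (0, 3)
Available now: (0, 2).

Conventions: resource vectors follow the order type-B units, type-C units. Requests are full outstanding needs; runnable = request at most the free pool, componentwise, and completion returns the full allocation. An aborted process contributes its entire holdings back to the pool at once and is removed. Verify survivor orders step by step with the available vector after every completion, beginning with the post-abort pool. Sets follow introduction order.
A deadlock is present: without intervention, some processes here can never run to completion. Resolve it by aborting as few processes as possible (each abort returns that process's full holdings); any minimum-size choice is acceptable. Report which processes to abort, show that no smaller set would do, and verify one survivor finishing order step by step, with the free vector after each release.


Minimum abort set: proc-F.
Key observation: proc-D could never have finished before the abort; with (2, 0) returned by proc-F, it fits at step 1.
Why nothing smaller works: aborting no one leaves the state deadlocked as given.
One survivor order: proc-D, proc-H, proc-B, proc-G. Check, step by step (post-abort pool first):
  pool = (2, 2)
  proc-D: need (2, 2) fits (2, 2); releases (2, 2), pool now (4, 4)
  proc-H: need (0, 3) fits (4, 4); releases (0, 1), pool now (4, 5)
  proc-B: need (0, 0) fits (4, 5); releases (0, 1), pool now (4, 6)
  proc-G: need (0, 3) fits (4, 6); releases (1, 0), pool now (5, 6)


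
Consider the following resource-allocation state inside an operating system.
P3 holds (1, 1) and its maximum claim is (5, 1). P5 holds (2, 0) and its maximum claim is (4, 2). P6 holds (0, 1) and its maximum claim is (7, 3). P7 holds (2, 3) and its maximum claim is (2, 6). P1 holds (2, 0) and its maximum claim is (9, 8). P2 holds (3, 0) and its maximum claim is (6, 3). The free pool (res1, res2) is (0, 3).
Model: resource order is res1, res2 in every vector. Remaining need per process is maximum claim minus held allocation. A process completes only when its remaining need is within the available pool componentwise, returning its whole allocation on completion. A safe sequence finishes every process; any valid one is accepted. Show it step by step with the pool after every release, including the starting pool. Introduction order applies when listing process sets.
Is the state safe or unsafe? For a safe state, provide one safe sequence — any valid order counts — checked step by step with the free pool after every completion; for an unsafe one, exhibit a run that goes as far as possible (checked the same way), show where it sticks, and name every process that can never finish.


SAFE — a valid safe sequence is P7, P5, P3, P2, P6, P1.
Key observation: reading the order forward, P7 is the first process whose need (0, 3) meets the free pool (0, 3) exactly on a resource it requests.
Verifying each step:
  pool = (0, 3)
  run P7 (needs (0, 3), free (0, 3)); after release of (2, 3) the pool is (2, 6)
  run P5 (needs (2, 2), free (2, 6)); after release of (2, 0) the pool is (4, 6)
  run P3 (needs (4, 0), free (4, 6)); after release of (1, 1) the pool is (5, 7)
  run P2 (needs (3, 3), free (5, 7)); after release of (3, 0) the pool is (8, 7)
  run P6 (needs (7, 2), free (8, 7)); after release of (0, 1) the pool is (8, 8)
  run P1 (needs (7, 8), free (8, 8)); after release of (2, 0) the pool is (10, 8)


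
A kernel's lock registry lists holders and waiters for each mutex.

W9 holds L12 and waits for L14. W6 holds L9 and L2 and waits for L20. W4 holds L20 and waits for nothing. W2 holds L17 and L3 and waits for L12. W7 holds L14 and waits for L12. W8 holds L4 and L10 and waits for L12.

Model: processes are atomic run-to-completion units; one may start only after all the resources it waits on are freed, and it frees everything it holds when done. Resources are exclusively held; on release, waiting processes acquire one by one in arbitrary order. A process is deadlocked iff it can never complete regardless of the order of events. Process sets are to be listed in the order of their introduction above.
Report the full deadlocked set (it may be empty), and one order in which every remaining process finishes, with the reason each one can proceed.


The deadlocked set is W9, W2, W7 and W8.
Key observation: the wait chain closes on itself along W9 -> W7 -> W9; W2 and W8 wait into the deadlock from upstream.
A valid finishing order for the others: W4, W6.
Verifying each step:
  W4 waits on nothing -> runs at once and releases L20
  W6: everything it awaited (L20) is free; runs, freeing L9 and L2


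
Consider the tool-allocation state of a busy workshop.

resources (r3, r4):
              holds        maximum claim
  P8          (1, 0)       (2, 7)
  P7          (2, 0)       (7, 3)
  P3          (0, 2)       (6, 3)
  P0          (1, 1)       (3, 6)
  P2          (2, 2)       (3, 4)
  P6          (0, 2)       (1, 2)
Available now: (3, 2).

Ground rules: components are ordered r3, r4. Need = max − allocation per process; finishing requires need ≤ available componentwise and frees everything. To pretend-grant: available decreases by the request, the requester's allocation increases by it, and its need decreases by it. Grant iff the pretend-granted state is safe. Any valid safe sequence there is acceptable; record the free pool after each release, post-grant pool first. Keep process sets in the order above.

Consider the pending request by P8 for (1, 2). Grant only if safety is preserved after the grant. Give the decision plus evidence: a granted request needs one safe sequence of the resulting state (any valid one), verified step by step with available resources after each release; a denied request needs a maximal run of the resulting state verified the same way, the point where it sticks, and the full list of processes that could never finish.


DENY. Granting would leave the state unsafe.
Key observation: after P6, P2 the pool peaks at (4, 4), and each blocked process is short somewhere: P8 on r4; P7 on r3; P3 on r3; P0 on r4.
On the post-grant state, P6, P2 is a maximal run — nothing extends it. Step-by-step check:
  pool = (2, 0)
  run P6 (needs (1, 0), free (2, 0)); after release of (0, 2) the pool is (2, 2)
  run P2 (needs (1, 2), free (2, 2)); after release of (2, 2) the pool is (4, 4)
  P8 cannot run: need (0, 5) vs free (4, 4) (insufficient r4)
  P7 cannot run: need (5, 3) vs free (4, 4) (insufficient r3)
  P3 cannot run: need (6, 1) vs free (4, 4) (insufficient r3)
  P0 cannot run: need (2, 5) vs free (4, 4) (insufficient r4)
Processes that could never finish after the grant: P8, P7, P3 and P0.


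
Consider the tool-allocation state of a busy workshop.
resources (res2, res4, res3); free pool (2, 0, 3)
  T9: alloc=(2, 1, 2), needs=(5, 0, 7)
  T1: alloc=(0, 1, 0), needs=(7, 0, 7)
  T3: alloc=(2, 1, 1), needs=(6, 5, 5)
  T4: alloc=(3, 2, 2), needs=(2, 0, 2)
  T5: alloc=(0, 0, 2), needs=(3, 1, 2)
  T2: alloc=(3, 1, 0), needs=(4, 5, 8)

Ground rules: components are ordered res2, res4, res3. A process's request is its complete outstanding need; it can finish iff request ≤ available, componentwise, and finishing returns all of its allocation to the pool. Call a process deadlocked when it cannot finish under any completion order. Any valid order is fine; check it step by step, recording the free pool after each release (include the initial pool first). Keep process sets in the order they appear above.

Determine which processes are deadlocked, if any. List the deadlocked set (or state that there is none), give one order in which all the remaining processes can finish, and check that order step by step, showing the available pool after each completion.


The deadlocked set is T3 and T2.
Key observation: the wall is res4: completing T4, T5, T9, T1 brings the pool only to (7, 4, 9), and all the rest need more.
A valid finishing order for the others: T4, T5, T9, T1. Check, step by step:
  pool = (2, 0, 3)
  run T4 (needs (2, 0, 2), free (2, 0, 3)); after release of (3, 2, 2) the pool is (5, 2, 5)
  run T5 (needs (3, 1, 2), free (5, 2, 5)); after release of (0, 0, 2) the pool is (5, 2, 7)
  run T9 (needs (5, 0, 7), free (5, 2, 7)); after release of (2, 1, 2) the pool is (7, 3, 9)
  run T1 (needs (7, 0, 7), free (7, 3, 9)); after release of (0, 1, 0) the pool is (7, 4, 9)
The stuck group stays short no matter what:
  blocked: T3 wants (6, 5, 5), pool (7, 4, 9) — not enough res4
  blocked: T2 wants (4, 5, 8), pool (7, 4, 9) — not enough res4


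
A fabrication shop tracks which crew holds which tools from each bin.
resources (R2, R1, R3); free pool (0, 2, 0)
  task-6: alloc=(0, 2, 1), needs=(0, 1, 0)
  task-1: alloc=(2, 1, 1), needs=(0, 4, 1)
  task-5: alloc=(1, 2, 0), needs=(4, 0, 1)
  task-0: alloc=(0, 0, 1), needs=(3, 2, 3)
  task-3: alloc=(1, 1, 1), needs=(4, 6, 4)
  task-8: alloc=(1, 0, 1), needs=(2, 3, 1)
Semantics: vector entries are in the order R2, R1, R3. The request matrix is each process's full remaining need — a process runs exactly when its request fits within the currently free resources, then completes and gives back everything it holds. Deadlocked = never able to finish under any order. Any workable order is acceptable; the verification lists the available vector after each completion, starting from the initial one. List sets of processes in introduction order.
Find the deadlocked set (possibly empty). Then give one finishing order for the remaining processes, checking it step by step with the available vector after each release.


The deadlocked set is task-5 and task-3.
Key observation: task-6, task-1, task-8, task-0 can finish, but then (3, 5, 4) is all there is, and the blocked group's R2 demands exceed it.
The rest can finish in the order task-6, task-1, task-8, task-0. Verifying each step:
  pool = (0, 2, 0)
  task-6 needs (0, 1, 0) <= (0, 2, 0) -> finishes; pool += (0, 2, 1) = (0, 4, 1)
  task-1 needs (0, 4, 1) <= (0, 4, 1) -> finishes; pool += (2, 1, 1) = (2, 5, 2)
  task-8 needs (2, 3, 1) <= (2, 5, 2) -> finishes; pool += (1, 0, 1) = (3, 5, 3)
  task-0 needs (3, 2, 3) <= (3, 5, 3) -> finishes; pool += (0, 0, 1) = (3, 5, 4)
None of the blocked processes ever fits:
  task-5 still needs (4, 0, 1) but only (3, 5, 4) is free — short on R2
  task-3 still needs (4, 6, 4) but only (3, 5, 4) is free — short on R2 and R1


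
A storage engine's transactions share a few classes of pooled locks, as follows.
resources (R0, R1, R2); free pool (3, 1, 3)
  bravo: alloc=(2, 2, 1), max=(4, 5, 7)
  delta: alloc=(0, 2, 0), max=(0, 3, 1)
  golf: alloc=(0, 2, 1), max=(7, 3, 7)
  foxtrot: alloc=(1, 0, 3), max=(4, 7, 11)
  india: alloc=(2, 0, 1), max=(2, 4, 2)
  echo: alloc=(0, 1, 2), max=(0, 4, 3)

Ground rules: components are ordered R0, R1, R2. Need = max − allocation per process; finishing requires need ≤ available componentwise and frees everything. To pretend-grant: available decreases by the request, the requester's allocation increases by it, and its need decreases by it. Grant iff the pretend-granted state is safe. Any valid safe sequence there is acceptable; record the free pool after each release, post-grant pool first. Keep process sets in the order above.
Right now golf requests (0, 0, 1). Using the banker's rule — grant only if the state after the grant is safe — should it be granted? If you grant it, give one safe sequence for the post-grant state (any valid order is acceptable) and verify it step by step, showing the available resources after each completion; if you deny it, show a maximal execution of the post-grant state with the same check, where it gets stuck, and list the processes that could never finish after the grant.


DENY. Granting would leave the state unsafe.
Key observation: after delta, echo, india the pool peaks at (5, 4, 5), and each blocked process is short somewhere: bravo on R2; golf on R0; foxtrot on R1, R2.
Pretend the grant happened; the run delta, echo, india goes as far as possible. Walking it through:
  pool = (3, 1, 2)
  delta needs (0, 1, 1) <= (3, 1, 2) -> finishes; pool += (0, 2, 0) = (3, 3, 2)
  echo needs (0, 3, 1) <= (3, 3, 2) -> finishes; pool += (0, 1, 2) = (3, 4, 4)
  india needs (0, 4, 1) <= (3, 4, 4) -> finishes; pool += (2, 0, 1) = (5, 4, 5)
  bravo cannot run: need (2, 3, 6) vs free (5, 4, 5) (insufficient R2)
  golf cannot run: need (7, 1, 5) vs free (5, 4, 5) (insufficient R0)
  foxtrot cannot run: need (3, 7, 8) vs free (5, 4, 5) (insufficient R1 and R2)
Processes that could never finish after the grant: bravo, golf and foxtrot.
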